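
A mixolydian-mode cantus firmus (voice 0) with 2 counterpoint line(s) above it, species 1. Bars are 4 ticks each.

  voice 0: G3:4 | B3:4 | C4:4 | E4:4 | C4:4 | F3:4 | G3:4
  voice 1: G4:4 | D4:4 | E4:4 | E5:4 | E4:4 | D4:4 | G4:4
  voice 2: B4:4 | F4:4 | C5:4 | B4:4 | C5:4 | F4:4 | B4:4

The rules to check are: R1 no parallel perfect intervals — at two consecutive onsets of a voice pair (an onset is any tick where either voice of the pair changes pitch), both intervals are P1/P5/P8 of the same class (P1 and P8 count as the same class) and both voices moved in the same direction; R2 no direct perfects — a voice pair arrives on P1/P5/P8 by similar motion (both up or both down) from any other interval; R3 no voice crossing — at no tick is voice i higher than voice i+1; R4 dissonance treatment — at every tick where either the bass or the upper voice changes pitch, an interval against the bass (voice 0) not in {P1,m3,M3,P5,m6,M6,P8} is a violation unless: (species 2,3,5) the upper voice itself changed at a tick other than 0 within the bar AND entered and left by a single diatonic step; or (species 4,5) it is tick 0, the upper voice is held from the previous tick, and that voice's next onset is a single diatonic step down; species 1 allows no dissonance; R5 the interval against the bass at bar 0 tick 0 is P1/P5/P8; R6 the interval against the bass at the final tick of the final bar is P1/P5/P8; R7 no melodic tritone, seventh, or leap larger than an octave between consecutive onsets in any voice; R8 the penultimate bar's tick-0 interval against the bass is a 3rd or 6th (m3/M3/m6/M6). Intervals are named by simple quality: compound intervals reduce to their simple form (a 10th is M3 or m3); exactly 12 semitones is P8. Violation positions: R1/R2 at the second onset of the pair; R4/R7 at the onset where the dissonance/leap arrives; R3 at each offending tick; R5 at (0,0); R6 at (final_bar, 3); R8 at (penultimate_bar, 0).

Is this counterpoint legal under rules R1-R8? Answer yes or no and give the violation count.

bar 0: v0=G3 v1=G4 v2=B4 (M3)
bar 1: v0=B3 v1=D4 v2=F4 (TT)
bar 2: v0=C4 v1=E4 v2=C5 (P8)
bar 3: v0=E4 v1=E5 v2=B4 (P5)
bar 4: v0=C4 v1=E4 v2=C5 (P8)
bar 5: v0=F3 v1=D4 v2=F4 (P8)
bar 6: v0=G3 v1=G4 v2=B4 (M3)
  R5 @ bar0.0: opens on M3
  R4 @ bar1.0: B3/F4 TT untreated
  R7 @ bar1.0: B4->F4 leap 6st
  R2 @ bar2.0: B3/F4 TT -> C4/C5 P8 similar
  R2 @ bar3.0: C4/E4 M3 -> E4/E5 P8 similar
  R3 @ bar3.0: E5 above B4
  R3 @ bar3.1: E5 above B4
  R3 @ bar3.2: E5 above B4
  R3 @ bar3.3: E5 above B4
  R1 @ bar5.0: C4/C5 P8 -> F3/F4 P8 similar
  R8 @ bar5.0: penult P8 not 3rd/6th
  R2 @ bar6.0: F3/D4 M6 -> G3/G4 P8 similar
  R7 @ bar6.0: F4->B4 leap 6st
  R6 @ bar6.3: closes on M3

No (14 violations)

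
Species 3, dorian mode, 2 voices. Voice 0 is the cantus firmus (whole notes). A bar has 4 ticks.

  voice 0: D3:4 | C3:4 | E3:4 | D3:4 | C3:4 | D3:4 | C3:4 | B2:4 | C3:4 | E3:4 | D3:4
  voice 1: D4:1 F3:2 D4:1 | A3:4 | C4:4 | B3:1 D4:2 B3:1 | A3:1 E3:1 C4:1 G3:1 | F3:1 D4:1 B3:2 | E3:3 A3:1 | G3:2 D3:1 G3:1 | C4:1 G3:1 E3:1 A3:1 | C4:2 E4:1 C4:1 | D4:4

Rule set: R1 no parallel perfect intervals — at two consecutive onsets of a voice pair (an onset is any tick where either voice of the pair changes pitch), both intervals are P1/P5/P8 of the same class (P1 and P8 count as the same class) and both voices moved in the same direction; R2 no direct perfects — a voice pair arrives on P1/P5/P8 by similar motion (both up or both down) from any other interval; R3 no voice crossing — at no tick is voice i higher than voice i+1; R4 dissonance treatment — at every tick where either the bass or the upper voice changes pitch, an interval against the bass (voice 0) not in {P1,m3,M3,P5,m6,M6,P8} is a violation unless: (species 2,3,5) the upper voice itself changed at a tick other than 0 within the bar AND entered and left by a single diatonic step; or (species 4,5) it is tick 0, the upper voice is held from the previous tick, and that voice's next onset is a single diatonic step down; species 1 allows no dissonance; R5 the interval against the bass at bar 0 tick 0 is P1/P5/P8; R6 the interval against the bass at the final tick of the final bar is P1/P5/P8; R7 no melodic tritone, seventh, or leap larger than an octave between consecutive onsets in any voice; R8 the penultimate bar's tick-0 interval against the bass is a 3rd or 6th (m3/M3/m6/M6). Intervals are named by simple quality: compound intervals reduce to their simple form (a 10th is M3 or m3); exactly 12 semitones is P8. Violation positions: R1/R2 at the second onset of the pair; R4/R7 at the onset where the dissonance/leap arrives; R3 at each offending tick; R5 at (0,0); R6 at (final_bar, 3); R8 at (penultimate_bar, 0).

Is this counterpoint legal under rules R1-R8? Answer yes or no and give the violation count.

bar 0: v0=D3 v1=D4 (P8)
bar 1: v0=C3 v1=A3 (M6)
bar 2: v0=E3 v1=C4 (m6)
bar 3: v0=D3 v1=B3 (M6)
bar 4: v0=C3 v1=A3 (M6)
bar 5: v0=D3 v1=F3 (m3)
bar 6: v0=C3 v1=E3 (M3)
bar 7: v0=B2 v1=G3 (m6)
bar 8: v0=C3 v1=C4 (P8)
bar 9: v0=E3 v1=C4 (m6)
bar 10: v0=D3 v1=D4 (P8)
  R2 @ bar8.0: B2/G3 m6 -> C3/C4 P8 similar

No (1 violations)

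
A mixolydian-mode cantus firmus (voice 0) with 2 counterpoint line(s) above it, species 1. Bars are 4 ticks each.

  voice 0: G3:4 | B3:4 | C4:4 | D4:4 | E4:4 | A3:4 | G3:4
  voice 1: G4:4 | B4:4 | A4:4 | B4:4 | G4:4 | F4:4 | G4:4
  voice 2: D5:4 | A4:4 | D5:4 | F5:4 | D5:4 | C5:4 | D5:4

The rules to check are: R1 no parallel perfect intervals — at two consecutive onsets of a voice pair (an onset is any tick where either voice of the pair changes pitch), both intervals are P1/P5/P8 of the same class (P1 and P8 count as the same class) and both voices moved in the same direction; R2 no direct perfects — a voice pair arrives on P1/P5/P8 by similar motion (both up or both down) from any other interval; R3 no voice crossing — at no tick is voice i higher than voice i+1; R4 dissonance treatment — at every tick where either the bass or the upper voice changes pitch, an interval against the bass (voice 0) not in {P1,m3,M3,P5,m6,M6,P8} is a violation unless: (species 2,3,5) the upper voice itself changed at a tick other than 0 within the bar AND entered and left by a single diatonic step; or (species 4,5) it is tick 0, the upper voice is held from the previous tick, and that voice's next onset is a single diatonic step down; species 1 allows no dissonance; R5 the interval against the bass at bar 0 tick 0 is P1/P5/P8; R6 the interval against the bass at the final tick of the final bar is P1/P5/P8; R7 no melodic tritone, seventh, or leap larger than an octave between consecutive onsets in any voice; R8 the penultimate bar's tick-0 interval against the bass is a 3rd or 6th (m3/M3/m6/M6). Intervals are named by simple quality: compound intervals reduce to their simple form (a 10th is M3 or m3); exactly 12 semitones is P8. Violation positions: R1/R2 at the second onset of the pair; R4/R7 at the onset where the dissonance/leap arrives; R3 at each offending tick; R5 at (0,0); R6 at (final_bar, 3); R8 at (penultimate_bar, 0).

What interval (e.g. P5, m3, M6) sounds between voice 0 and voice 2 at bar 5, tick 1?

voice 0=A3 voice 2=C5 -> m3

m3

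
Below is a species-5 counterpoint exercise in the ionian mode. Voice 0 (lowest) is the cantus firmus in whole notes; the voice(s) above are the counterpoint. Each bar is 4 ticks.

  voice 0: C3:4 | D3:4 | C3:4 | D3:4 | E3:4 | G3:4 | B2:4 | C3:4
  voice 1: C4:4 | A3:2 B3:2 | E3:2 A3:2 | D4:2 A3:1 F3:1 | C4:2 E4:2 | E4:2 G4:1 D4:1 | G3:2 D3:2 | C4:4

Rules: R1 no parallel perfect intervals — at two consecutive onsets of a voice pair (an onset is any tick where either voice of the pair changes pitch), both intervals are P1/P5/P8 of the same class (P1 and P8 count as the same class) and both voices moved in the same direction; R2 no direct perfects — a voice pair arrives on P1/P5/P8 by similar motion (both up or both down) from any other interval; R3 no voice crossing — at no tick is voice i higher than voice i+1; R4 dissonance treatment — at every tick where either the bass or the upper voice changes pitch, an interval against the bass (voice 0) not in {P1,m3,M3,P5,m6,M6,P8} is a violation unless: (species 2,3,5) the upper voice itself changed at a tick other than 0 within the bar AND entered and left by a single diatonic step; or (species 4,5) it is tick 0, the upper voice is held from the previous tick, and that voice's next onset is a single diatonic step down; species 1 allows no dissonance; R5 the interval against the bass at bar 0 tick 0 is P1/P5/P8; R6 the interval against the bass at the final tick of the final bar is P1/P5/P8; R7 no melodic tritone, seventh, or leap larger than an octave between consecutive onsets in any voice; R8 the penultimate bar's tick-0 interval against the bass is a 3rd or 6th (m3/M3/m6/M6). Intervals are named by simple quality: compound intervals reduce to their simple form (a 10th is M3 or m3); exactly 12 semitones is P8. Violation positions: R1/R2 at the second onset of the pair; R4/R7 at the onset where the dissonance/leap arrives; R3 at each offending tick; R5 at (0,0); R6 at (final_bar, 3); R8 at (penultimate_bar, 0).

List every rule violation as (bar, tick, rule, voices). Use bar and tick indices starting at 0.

bar 0: v0=C3 v1=C4 downbeat P8
bar 1: v0=D3 v1=A3 downbeat P5
bar 2: v0=C3 v1=E3 downbeat M3
bar 3: v0=D3 v1=D4 downbeat P8
bar 4: v0=E3 v1=C4 downbeat m6
bar 5: v0=G3 v1=E4 downbeat M6
bar 6: v0=B2 v1=G3 downbeat m6
bar 7: v0=C3 v1=C4 downbeat P8
  -> R2 @ bar 3 tick 0 v(0, 1): C3/A3 M6 -> D3/D4 P8 similar
  -> R2 @ bar 7 tick 0 v(0, 1): B2/D3 m3 -> C3/C4 P8 similar
  -> R7 @ bar 7 tick 0 v(1,): D3->C4 leap 10st

(3, 0, R2, (0, 1))
(7, 0, R2, (0, 1))
(7, 0, R7, (1,))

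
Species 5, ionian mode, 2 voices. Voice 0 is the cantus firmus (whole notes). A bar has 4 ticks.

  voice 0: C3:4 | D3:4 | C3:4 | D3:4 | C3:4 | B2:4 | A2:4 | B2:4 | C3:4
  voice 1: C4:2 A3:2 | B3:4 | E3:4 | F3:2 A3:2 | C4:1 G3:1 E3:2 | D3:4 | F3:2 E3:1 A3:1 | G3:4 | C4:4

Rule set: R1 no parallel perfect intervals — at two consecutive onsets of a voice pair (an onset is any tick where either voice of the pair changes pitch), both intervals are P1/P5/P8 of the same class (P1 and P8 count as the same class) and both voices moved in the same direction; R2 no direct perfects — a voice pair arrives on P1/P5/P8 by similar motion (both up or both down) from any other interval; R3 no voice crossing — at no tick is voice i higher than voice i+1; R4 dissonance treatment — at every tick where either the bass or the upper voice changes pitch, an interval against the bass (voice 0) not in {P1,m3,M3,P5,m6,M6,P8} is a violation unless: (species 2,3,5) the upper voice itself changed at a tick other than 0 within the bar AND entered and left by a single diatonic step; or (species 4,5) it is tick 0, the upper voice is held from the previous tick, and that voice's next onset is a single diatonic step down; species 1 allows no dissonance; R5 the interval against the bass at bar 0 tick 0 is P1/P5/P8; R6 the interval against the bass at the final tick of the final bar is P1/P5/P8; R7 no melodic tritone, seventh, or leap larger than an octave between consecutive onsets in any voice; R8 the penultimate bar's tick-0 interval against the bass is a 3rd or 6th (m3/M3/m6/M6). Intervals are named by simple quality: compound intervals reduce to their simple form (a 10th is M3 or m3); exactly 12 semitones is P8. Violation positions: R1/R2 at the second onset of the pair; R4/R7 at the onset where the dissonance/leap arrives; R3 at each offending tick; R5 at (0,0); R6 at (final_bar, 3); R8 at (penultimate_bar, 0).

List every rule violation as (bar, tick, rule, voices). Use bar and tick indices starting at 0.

(8, 0, R2, (0, 1))

bar 0: v0=C3 v1=C4 downbeat P8
bar 1: v0=D3 v1=B3 downbeat M6
bar 2: v0=C3 v1=E3 downbeat M3
bar 3: v0=D3 v1=F3 downbeat m3
bar 4: v0=C3 v1=C4 downbeat P8
bar 5: v0=B2 v1=D3 downbeat m3
bar 6: v0=A2 v1=F3 downbeat m6
bar 7: v0=B2 v1=G3 downbeat m6
bar 8: v0=C3 v1=C4 downbeat P8
  -> R2 @ bar 8 tick 0 v(0, 1): B2/G3 m6 -> C3/C4 P8 similar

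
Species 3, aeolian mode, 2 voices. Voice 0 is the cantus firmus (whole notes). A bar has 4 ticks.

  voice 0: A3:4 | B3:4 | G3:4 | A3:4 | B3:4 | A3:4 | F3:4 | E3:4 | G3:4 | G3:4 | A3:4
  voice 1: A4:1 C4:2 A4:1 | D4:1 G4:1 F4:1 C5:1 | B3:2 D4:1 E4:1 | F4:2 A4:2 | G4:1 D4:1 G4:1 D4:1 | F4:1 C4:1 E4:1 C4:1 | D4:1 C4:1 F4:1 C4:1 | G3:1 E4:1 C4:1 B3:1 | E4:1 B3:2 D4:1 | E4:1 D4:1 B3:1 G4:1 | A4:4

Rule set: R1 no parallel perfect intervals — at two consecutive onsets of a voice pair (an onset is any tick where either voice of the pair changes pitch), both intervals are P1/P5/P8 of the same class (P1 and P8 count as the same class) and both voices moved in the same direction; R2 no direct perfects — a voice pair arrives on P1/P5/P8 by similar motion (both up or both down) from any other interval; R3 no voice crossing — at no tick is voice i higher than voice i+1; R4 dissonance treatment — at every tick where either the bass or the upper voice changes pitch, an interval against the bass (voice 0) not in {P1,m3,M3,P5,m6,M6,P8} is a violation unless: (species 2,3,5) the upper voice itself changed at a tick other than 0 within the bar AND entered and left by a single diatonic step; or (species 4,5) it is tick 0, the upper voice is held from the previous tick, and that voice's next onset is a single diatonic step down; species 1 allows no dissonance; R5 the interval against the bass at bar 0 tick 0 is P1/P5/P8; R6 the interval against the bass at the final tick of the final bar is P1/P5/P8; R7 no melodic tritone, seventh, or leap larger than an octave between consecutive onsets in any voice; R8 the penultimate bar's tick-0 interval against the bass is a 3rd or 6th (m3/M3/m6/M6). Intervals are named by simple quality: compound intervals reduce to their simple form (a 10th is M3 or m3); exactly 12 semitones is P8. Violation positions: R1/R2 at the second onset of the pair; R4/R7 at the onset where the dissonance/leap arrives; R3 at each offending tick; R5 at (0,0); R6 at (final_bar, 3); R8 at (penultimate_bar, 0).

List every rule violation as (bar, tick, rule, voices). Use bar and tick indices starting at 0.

bar 0: v0=A3 v1=A4 downbeat P8
bar 1: v0=B3 v1=D4 downbeat m3
bar 2: v0=G3 v1=B3 downbeat M3
bar 3: v0=A3 v1=F4 downbeat m6
bar 4: v0=B3 v1=G4 downbeat m6
bar 5: v0=A3 v1=F4 downbeat m6
bar 6: v0=F3 v1=D4 downbeat M6
bar 7: v0=E3 v1=G3 downbeat m3
bar 8: v0=G3 v1=E4 downbeat M6
bar 9: v0=G3 v1=E4 downbeat M6
bar 10: v0=A3 v1=A4 downbeat P8
  -> R4 @ bar 1 tick 2 v(0, 1): B3/F4 TT untreated
  -> R4 @ bar 1 tick 3 v(0, 1): B3/C5 m2 untreated
  -> R7 @ bar 2 tick 0 v(1,): C5->B3 leap 13st
  -> R1 @ bar 10 tick 0 v(0, 1): G3/G4 P8 -> A3/A4 P8 similar

(1, 2, R4, (0, 1))
(1, 3, R4, (0, 1))
(2, 0, R7, (1,))
(10, 0, R1, (0, 1))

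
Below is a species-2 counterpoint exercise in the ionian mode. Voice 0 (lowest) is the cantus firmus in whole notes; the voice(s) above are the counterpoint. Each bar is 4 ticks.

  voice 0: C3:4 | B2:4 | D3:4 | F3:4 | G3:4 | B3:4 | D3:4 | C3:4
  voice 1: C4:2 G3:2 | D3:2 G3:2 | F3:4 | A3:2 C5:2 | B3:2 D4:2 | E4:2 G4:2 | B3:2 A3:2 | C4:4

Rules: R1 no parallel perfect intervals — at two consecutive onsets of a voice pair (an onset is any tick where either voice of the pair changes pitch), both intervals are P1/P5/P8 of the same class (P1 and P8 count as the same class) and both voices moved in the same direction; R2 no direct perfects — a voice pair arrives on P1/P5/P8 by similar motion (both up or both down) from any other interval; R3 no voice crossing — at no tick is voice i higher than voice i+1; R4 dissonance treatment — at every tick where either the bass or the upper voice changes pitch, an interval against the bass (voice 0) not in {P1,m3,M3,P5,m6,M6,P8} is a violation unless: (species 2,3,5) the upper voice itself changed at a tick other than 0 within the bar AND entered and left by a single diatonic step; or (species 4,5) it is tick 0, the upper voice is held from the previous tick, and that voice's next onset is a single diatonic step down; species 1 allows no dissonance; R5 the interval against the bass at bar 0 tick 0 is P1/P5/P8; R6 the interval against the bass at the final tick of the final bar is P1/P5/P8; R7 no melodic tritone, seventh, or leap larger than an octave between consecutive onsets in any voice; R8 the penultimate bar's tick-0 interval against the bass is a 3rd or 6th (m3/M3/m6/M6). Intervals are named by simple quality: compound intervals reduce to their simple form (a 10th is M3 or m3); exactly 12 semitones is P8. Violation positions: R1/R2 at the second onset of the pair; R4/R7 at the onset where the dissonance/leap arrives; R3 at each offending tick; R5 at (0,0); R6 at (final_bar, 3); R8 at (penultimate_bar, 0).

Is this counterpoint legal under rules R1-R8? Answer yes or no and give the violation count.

No (3 violations)

bar 0: v0=C3 v1=C4 (P8)
bar 1: v0=B2 v1=D3 (m3)
bar 2: v0=D3 v1=F3 (m3)
bar 3: v0=F3 v1=A3 (M3)
bar 4: v0=G3 v1=B3 (M3)
bar 5: v0=B3 v1=E4 (P4)
bar 6: v0=D3 v1=B3 (M6)
bar 7: v0=C3 v1=C4 (P8)
  R7 @ bar3.2: A3->C5 leap 15st
  R7 @ bar4.0: C5->B3 leap 13st
  R4 @ bar5.0: B3/E4 P4 untreated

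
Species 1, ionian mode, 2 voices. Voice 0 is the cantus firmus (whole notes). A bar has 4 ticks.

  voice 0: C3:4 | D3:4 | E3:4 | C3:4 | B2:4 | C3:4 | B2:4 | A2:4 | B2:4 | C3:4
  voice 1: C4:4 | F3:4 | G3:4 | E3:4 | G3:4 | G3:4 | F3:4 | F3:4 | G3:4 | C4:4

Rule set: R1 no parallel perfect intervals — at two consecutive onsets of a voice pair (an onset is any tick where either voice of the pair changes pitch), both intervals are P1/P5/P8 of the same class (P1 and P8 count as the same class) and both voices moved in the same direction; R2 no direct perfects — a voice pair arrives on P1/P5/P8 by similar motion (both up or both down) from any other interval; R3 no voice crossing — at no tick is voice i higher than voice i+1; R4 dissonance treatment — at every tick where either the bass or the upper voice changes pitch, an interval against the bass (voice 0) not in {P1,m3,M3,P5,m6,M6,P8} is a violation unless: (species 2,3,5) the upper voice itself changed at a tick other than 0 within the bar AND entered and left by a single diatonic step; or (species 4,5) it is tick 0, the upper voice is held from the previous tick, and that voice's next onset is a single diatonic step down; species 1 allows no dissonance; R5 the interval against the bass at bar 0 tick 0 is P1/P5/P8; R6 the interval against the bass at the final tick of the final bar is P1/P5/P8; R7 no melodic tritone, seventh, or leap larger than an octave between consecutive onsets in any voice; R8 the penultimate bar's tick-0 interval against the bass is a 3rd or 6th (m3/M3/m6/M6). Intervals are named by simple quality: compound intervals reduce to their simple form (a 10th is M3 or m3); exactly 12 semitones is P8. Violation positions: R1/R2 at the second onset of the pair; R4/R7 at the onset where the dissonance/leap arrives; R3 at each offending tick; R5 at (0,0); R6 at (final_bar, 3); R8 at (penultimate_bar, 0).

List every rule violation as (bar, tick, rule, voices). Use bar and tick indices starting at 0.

(6, 0, R4, (0, 1))
(9, 0, R2, (0, 1))

bar 0: v0=C3 v1=C4 downbeat P8
bar 1: v0=D3 v1=F3 downbeat m3
bar 2: v0=E3 v1=G3 downbeat m3
bar 3: v0=C3 v1=E3 downbeat M3
bar 4: v0=B2 v1=G3 downbeat m6
bar 5: v0=C3 v1=G3 downbeat P5
bar 6: v0=B2 v1=F3 downbeat TT
bar 7: v0=A2 v1=F3 downbeat m6
bar 8: v0=B2 v1=G3 downbeat m6
bar 9: v0=C3 v1=C4 downbeat P8
  -> R4 @ bar 6 tick 0 v(0, 1): B2/F3 TT untreated
  -> R2 @ bar 9 tick 0 v(0, 1): B2/G3 m6 -> C3/C4 P8 similar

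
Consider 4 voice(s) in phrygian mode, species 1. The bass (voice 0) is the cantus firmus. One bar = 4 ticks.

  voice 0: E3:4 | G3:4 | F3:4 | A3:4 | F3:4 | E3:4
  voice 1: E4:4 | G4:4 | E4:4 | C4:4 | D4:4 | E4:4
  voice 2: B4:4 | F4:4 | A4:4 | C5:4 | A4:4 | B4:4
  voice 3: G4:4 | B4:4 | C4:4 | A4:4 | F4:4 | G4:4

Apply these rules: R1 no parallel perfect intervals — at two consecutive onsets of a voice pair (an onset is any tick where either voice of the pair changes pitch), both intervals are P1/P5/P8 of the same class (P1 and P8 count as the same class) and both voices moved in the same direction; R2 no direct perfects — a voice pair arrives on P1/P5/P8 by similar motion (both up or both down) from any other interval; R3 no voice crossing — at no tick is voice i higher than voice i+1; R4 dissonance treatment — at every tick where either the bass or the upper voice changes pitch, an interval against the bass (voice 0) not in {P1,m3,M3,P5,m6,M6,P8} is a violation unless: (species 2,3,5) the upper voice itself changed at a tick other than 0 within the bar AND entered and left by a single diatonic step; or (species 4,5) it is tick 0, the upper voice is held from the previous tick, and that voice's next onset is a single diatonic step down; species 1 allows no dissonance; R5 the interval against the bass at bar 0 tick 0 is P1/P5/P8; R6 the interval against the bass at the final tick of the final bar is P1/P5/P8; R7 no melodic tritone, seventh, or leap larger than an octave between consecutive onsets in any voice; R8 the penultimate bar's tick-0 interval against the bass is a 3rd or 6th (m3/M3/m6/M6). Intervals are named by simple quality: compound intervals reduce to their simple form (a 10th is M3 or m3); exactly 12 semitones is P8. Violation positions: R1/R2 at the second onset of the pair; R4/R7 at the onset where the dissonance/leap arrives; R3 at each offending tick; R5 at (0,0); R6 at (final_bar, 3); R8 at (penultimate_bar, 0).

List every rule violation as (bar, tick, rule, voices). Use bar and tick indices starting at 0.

bar 0: v0=E3 v1=E4 v2=B4 v3=G4 downbeat m3
bar 1: v0=G3 v1=G4 v2=F4 v3=B4 downbeat M3
bar 2: v0=F3 v1=E4 v2=A4 v3=C4 downbeat P5
bar 3: v0=A3 v1=C4 v2=C5 v3=A4 downbeat P8
bar 4: v0=F3 v1=D4 v2=A4 v3=F4 downbeat P8
bar 5: v0=E3 v1=E4 v2=B4 v3=G4 downbeat m3
  -> R3 @ bar 0 tick 0 v(2, 3): B4 above G4
  -> R5 @ bar 0 tick 0 v(0, 3): opens on m3
  -> R3 @ bar 0 tick 1 v(2, 3): B4 above G4
  -> R3 @ bar 0 tick 2 v(2, 3): B4 above G4
  -> R3 @ bar 0 tick 3 v(2, 3): B4 above G4
  -> R1 @ bar 1 tick 0 v(0, 1): E3/E4 P8 -> G3/G4 P8 similar
  -> R3 @ bar 1 tick 0 v(1, 2): G4 above F4
  -> R4 @ bar 1 tick 0 v(0, 2): G3/F4 m7 untreated
  -> R7 @ bar 1 tick 0 v(2,): B4->F4 leap 6st
  -> R3 @ bar 1 tick 1 v(1, 2): G4 above F4
  -> R3 @ bar 1 tick 2 v(1, 2): G4 above F4
  -> R3 @ bar 1 tick 3 v(1, 2): G4 above F4
  -> R2 @ bar 2 tick 0 v(0, 3): G3/B4 M3 -> F3/C4 P5 similar
  -> R3 @ bar 2 tick 0 v(2, 3): A4 above C4
  -> R4 @ bar 2 tick 0 v(0, 1): F3/E4 M7 untreated
  -> R7 @ bar 2 tick 0 v(3,): B4->C4 leap 11st
  -> R3 @ bar 2 tick 1 v(2, 3): A4 above C4
  -> R3 @ bar 2 tick 2 v(2, 3): A4 above C4
  -> R3 @ bar 2 tick 3 v(2, 3): A4 above C4
  -> R2 @ bar 3 tick 0 v(0, 3): F3/C4 P5 -> A3/A4 P8 similar
  -> R3 @ bar 3 tick 0 v(2, 3): C5 above A4
  -> R3 @ bar 3 tick 1 v(2, 3): C5 above A4
  -> R3 @ bar 3 tick 2 v(2, 3): C5 above A4
  -> R3 @ bar 3 tick 3 v(2, 3): C5 above A4
  -> R1 @ bar 4 tick 0 v(0, 3): A3/A4 P8 -> F3/F4 P8 similar
  -> R3 @ bar 4 tick 0 v(2, 3): A4 above F4
  -> R8 @ bar 4 tick 0 v(0, 3): penult P8 not 3rd/6th
  -> R3 @ bar 4 tick 1 v(2, 3): A4 above F4
  -> R3 @ bar 4 tick 2 v(2, 3): A4 above F4
  -> R3 @ bar 4 tick 3 v(2, 3): A4 above F4
  -> R1 @ bar 5 tick 0 v(1, 2): D4/A4 P5 -> E4/B4 P5 similar
  -> R3 @ bar 5 tick 0 v(2, 3): B4 above G4
  -> R3 @ bar 5 tick 1 v(2, 3): B4 above G4
  -> R3 @ bar 5 tick 2 v(2, 3): B4 above G4
  -> R3 @ bar 5 tick 3 v(2, 3): B4 above G4
  -> R6 @ bar 5 tick 3 v(0, 3): closes on m3

(0, 0, R3, (2, 3))
(0, 0, R5, (0, 3))
(0, 1, R3, (2, 3))
(0, 2, R3, (2, 3))
(0, 3, R3, (2, 3))
(1, 0, R1, (0, 1))
(1, 0, R3, (1, 2))
(1, 0, R4, (0, 2))
(1, 0, R7, (2,))
(1, 1, R3, (1, 2))
(1, 2, R3, (1, 2))
(1, 3, R3, (1, 2))
(2, 0, R2, (0, 3))
(2, 0, R3, (2, 3))
(2, 0, R4, (0, 1))
(2, 0, R7, (3,))
(2, 1, R3, (2, 3))
(2, 2, R3, (2, 3))
(2, 3, R3, (2, 3))
(3, 0, R2, (0, 3))
(3, 0, R3, (2, 3))
(3, 1, R3, (2, 3))
(3, 2, R3, (2, 3))
(3, 3, R3, (2, 3))
(4, 0, R1, (0, 3))
(4, 0, R3, (2, 3))
(4, 0, R8, (0, 3))
(4, 1, R3, (2, 3))
(4, 2, R3, (2, 3))
(4, 3, R3, (2, 3))
(5, 0, R1, (1, 2))
(5, 0, R3, (2, 3))
(5, 1, R3, (2, 3))
(5, 2, R3, (2, 3))
(5, 3, R3, (2, 3))
(5, 3, R6, (0, 3))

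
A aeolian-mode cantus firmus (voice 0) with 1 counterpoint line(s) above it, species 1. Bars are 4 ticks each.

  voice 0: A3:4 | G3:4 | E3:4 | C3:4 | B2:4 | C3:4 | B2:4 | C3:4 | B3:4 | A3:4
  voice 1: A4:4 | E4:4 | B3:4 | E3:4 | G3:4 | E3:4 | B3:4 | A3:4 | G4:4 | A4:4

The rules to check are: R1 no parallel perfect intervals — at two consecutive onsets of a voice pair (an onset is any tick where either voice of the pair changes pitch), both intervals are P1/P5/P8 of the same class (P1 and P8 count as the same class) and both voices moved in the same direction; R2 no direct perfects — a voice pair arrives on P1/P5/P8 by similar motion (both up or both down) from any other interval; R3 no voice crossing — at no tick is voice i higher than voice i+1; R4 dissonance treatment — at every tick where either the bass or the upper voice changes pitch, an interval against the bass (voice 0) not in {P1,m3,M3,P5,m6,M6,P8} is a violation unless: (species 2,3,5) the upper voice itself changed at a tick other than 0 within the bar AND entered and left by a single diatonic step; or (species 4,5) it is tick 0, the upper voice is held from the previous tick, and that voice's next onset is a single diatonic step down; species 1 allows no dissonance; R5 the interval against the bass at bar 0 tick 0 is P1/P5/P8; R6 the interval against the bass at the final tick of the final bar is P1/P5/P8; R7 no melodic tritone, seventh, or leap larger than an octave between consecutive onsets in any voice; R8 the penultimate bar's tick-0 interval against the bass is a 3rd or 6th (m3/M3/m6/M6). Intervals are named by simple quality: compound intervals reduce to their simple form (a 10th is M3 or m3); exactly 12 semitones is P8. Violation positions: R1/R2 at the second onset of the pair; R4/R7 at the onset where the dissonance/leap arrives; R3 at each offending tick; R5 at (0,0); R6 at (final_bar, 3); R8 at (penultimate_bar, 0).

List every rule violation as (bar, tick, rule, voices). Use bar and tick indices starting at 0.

bar 0: v0=A3 v1=A4 downbeat P8
bar 1: v0=G3 v1=E4 downbeat M6
bar 2: v0=E3 v1=B3 downbeat P5
bar 3: v0=C3 v1=E3 downbeat M3
bar 4: v0=B2 v1=G3 downbeat m6
bar 5: v0=C3 v1=E3 downbeat M3
bar 6: v0=B2 v1=B3 downbeat P8
bar 7: v0=C3 v1=A3 downbeat M6
bar 8: v0=B3 v1=G4 downbeat m6
bar 9: v0=A3 v1=A4 downbeat P8
  -> R2 @ bar 2 tick 0 v(0, 1): G3/E4 M6 -> E3/B3 P5 similar
  -> R7 @ bar 8 tick 0 v(0,): C3->B3 leap 11st
  -> R7 @ bar 8 tick 0 v(1,): A3->G4 leap 10st

(2, 0, R2, (0, 1))
(8, 0, R7, (0,))
(8, 0, R7, (1,))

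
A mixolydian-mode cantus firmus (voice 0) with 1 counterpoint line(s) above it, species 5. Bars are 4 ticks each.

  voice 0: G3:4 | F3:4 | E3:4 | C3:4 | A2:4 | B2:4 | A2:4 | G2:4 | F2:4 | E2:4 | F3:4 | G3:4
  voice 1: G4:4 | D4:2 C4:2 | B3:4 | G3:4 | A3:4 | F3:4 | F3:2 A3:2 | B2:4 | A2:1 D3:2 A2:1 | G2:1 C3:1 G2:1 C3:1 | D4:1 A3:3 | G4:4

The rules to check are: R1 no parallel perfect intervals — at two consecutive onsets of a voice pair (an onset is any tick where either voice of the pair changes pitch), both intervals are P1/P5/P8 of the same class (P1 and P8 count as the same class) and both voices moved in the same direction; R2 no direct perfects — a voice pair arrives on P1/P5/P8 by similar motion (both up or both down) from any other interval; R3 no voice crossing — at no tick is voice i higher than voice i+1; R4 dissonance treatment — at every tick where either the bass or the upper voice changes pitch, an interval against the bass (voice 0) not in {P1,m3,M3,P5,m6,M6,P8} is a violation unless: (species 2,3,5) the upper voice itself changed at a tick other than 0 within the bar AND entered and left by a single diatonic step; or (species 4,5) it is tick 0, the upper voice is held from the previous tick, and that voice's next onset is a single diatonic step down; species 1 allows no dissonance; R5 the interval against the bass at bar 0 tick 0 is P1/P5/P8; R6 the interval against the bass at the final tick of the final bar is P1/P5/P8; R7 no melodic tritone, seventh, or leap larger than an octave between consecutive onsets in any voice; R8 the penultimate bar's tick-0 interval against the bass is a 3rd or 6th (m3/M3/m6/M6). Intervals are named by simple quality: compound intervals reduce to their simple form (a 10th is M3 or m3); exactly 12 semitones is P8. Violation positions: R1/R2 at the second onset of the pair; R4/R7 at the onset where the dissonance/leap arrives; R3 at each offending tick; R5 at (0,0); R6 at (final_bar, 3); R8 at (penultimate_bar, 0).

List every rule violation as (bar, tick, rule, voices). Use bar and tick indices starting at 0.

bar 0: v0=G3 v1=G4 downbeat P8
bar 1: v0=F3 v1=D4 downbeat M6
bar 2: v0=E3 v1=B3 downbeat P5
bar 3: v0=C3 v1=G3 downbeat P5
bar 4: v0=A2 v1=A3 downbeat P8
bar 5: v0=B2 v1=F3 downbeat TT
bar 6: v0=A2 v1=F3 downbeat m6
bar 7: v0=G2 v1=B2 downbeat M3
bar 8: v0=F2 v1=A2 downbeat M3
bar 9: v0=E2 v1=G2 downbeat m3
bar 10: v0=F3 v1=D4 downbeat M6
bar 11: v0=G3 v1=G4 downbeat P8
  -> R1 @ bar 2 tick 0 v(0, 1): F3/C4 P5 -> E3/B3 P5 similar
  -> R1 @ bar 3 tick 0 v(0, 1): E3/B3 P5 -> C3/G3 P5 similar
  -> R4 @ bar 5 tick 0 v(0, 1): B2/F3 TT untreated
  -> R7 @ bar 7 tick 0 v(1,): A3->B2 leap 10st
  -> R7 @ bar 10 tick 0 v(0,): E2->F3 leap 13st
  -> R7 @ bar 10 tick 0 v(1,): C3->D4 leap 14st
  -> R2 @ bar 11 tick 0 v(0, 1): F3/A3 M3 -> G3/G4 P8 similar
  -> R7 @ bar 11 tick 0 v(1,): A3->G4 leap 10st

(2, 0, R1, (0, 1))
(3, 0, R1, (0, 1))
(5, 0, R4, (0, 1))
(7, 0, R7, (1,))
(10, 0, R7, (0,))
(10, 0, R7, (1,))
(11, 0, R2, (0, 1))
(11, 0, R7, (1,))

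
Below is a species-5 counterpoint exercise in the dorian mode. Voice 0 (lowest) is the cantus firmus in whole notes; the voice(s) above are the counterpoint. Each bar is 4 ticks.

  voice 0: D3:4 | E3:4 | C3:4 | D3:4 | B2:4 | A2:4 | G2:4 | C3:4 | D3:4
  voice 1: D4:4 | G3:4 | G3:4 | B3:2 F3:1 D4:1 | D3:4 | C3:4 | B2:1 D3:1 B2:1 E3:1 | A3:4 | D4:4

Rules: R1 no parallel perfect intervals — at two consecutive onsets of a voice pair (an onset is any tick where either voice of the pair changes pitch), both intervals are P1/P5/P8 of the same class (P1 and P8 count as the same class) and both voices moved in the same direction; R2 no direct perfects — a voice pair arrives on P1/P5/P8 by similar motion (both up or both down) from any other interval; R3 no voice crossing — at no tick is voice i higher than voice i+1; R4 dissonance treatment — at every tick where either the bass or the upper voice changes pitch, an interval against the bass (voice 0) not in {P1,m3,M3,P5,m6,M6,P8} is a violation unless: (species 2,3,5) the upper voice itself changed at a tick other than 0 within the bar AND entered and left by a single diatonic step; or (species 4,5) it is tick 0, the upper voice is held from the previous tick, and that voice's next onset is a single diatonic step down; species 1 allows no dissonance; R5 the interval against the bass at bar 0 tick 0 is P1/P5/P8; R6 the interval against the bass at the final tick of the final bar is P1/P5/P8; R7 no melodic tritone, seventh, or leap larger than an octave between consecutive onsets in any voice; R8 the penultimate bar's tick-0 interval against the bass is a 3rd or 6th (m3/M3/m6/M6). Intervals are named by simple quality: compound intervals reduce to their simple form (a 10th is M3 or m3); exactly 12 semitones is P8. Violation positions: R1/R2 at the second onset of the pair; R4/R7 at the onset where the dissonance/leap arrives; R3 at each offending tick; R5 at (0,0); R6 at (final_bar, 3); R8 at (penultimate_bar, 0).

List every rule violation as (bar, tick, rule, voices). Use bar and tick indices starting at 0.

(3, 2, R7, (1,))
(8, 0, R2, (0, 1))

bar 0: v0=D3 v1=D4 downbeat P8
bar 1: v0=E3 v1=G3 downbeat m3
bar 2: v0=C3 v1=G3 downbeat P5
bar 3: v0=D3 v1=B3 downbeat M6
bar 4: v0=B2 v1=D3 downbeat m3
bar 5: v0=A2 v1=C3 downbeat m3
bar 6: v0=G2 v1=B2 downbeat M3
bar 7: v0=C3 v1=A3 downbeat M6
bar 8: v0=D3 v1=D4 downbeat P8
  -> R7 @ bar 3 tick 2 v(1,): B3->F3 leap 6st
  -> R2 @ bar 8 tick 0 v(0, 1): C3/A3 M6 -> D3/D4 P8 similar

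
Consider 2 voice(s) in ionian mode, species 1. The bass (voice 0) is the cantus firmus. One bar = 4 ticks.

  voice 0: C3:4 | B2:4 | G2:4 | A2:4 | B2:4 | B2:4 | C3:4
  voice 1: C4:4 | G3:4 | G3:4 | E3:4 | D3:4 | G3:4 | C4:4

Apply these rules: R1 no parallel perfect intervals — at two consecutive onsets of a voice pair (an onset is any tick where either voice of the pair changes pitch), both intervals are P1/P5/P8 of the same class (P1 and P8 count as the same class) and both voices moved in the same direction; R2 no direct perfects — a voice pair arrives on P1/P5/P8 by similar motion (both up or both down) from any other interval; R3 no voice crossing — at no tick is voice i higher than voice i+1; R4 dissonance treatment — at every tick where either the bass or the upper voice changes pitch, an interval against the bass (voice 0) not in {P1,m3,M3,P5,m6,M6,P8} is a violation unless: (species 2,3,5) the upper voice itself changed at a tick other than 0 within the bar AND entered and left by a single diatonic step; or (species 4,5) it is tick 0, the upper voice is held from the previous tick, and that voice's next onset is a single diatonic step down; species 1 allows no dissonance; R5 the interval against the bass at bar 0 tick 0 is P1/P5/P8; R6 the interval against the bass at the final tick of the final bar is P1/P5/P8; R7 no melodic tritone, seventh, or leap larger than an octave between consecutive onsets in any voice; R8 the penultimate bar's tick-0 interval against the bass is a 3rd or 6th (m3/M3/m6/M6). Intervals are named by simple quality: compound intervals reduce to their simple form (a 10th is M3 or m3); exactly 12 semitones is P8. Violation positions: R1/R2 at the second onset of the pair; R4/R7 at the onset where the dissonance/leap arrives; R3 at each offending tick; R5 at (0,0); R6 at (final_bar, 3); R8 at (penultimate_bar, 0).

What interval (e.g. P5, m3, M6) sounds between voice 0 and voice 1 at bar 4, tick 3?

m3

voice 0=B2 voice 1=D3 -> m3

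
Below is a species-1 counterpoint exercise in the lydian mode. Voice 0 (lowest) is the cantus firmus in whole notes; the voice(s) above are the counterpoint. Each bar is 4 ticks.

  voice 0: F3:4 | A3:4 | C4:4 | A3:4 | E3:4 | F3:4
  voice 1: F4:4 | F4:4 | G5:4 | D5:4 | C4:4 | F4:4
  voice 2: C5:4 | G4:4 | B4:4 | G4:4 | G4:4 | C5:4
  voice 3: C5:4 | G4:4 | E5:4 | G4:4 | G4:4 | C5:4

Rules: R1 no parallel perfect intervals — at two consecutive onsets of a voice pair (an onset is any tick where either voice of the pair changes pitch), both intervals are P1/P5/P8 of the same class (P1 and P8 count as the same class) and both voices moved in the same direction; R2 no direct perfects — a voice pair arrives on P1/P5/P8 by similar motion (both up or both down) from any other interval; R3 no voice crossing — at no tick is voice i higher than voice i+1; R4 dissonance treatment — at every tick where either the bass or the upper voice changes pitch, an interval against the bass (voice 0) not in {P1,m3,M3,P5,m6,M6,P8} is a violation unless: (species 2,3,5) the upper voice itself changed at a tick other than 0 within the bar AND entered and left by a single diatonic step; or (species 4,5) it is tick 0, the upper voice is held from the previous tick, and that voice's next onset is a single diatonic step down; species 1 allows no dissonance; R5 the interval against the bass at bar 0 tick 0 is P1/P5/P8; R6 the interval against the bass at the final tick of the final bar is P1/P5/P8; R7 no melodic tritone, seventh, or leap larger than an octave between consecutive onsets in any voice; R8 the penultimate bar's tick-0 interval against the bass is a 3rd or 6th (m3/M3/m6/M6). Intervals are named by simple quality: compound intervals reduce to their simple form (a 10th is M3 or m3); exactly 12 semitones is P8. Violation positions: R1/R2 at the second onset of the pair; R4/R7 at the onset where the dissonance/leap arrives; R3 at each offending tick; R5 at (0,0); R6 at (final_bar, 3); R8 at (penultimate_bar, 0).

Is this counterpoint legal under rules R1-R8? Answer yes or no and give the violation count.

bar 0: v0=F3 v1=F4 v2=C5 v3=C5 (P5)
bar 1: v0=A3 v1=F4 v2=G4 v3=G4 (m7)
bar 2: v0=C4 v1=G5 v2=B4 v3=E5 (M3)
bar 3: v0=A3 v1=D5 v2=G4 v3=G4 (m7)
bar 4: v0=E3 v1=C4 v2=G4 v3=G4 (m3)
bar 5: v0=F3 v1=F4 v2=C5 v3=C5 (P5)
  R1 @ bar1.0: C5/C5 P1 -> G4/G4 P1 similar
  R4 @ bar1.0: A3/G4 m7 untreated
  R4 @ bar1.0: A3/G4 m7 untreated
  R2 @ bar2.0: A3/F4 m6 -> C4/G5 P5 similar
  R3 @ bar2.0: G5 above B4
  R4 @ bar2.0: C4/B4 M7 untreated
  R7 @ bar2.0: F4->G5 leap 14st
  R3 @ bar2.1: G5 above B4
  R3 @ bar2.2: G5 above B4
  R3 @ bar2.3: G5 above B4
  R2 @ bar3.0: G5/B4 m6 -> D5/G4 P5 similar
  R2 @ bar3.0: G5/E5 m3 -> D5/G4 P5 similar
  R2 @ bar3.0: B4/E5 P4 -> G4/G4 P1 similar
  R3 @ bar3.0: D5 above G4
  R4 @ bar3.0: A3/D5 P4 untreated
  R4 @ bar3.0: A3/G4 m7 untreated
  R4 @ bar3.0: A3/G4 m7 untreated
  R3 @ bar3.1: D5 above G4
  R3 @ bar3.2: D5 above G4
  R3 @ bar3.3: D5 above G4
  R7 @ bar4.0: D5->C4 leap 14st
  R1 @ bar5.0: C4/G4 P5 -> F4/C5 P5 similar
  R1 @ bar5.0: C4/G4 P5 -> F4/C5 P5 similar
  R1 @ bar5.0: G4/G4 P1 -> C5/C5 P1 similar
  R2 @ bar5.0: E3/C4 m6 -> F3/F4 P8 similar
  R2 @ bar5.0: E3/G4 m3 -> F3/C5 P5 similar
  R2 @ bar5.0: E3/G4 m3 -> F3/C5 P5 similar

No (27 violations)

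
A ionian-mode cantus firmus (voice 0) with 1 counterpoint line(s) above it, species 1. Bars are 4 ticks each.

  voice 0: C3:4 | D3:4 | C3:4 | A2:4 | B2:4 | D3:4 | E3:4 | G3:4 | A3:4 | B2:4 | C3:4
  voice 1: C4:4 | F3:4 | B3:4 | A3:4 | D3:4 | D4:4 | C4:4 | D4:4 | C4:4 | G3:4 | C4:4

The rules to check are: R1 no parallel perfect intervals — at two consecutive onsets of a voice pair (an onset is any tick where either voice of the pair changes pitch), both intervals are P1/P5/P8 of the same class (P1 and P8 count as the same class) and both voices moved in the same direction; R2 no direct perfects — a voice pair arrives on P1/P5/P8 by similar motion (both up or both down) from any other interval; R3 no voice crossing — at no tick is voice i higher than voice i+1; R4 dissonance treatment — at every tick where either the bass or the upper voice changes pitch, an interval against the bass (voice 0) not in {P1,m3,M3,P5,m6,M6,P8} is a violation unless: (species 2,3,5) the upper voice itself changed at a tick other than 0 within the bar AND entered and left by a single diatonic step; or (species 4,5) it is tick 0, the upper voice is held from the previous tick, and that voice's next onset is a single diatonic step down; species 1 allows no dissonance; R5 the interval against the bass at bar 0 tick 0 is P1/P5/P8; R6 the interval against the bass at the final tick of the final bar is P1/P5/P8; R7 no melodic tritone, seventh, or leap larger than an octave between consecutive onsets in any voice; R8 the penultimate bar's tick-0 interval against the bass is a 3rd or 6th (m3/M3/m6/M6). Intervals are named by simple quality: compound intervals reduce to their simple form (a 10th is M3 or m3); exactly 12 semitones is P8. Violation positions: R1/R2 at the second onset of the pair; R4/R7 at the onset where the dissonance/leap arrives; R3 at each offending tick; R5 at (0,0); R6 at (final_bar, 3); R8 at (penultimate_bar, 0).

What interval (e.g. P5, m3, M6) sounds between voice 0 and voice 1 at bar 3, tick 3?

voice 0=A2 voice 1=A3 -> P8

P8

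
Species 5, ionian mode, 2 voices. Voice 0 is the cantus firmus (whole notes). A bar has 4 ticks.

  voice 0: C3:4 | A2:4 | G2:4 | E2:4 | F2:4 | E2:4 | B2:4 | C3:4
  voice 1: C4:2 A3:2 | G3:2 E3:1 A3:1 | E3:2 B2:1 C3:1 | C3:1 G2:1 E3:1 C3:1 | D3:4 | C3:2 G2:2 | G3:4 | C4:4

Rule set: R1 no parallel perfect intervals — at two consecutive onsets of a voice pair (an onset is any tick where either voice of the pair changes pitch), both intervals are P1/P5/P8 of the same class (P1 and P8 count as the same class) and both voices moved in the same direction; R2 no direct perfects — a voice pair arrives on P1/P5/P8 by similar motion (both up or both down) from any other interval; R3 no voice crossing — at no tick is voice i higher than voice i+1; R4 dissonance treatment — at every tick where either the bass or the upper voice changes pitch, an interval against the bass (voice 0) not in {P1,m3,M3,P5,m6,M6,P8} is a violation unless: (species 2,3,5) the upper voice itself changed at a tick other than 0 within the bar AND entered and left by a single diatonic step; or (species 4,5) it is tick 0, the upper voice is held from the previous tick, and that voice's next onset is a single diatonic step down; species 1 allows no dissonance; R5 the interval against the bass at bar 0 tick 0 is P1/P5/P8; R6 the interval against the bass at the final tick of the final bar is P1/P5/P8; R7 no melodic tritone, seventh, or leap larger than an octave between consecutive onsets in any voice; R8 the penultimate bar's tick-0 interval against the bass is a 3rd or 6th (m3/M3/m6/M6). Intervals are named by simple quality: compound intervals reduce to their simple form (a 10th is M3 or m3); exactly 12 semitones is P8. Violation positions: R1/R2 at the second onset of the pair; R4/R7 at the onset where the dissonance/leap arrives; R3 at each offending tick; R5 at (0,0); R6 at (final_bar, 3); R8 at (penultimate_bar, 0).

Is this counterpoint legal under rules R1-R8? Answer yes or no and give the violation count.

No (3 violations)

bar 0: v0=C3 v1=C4 (P8)
bar 1: v0=A2 v1=G3 (m7)
bar 2: v0=G2 v1=E3 (M6)
bar 3: v0=E2 v1=C3 (m6)
bar 4: v0=F2 v1=D3 (M6)
bar 5: v0=E2 v1=C3 (m6)
bar 6: v0=B2 v1=G3 (m6)
bar 7: v0=C3 v1=C4 (P8)
  R4 @ bar1.0: A2/G3 m7 untreated
  R4 @ bar2.3: G2/C3 P4 untreated
  R2 @ bar7.0: B2/G3 m6 -> C3/C4 P8 similar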